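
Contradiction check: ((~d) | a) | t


Truth table over {a, d, t}:
a | d | t | φ
-------------
False | False | False | True
True | False | False | True
False | True | False | False
True | True | False | True
False | False | True | True
True | False | True | True
False | True | True | True
True | True | True | True
Satisfying assignment at row 1: a=False, d=False, t=False gives True.

No, it is not a contradiction.


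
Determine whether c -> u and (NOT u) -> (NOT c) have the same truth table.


Compare truth tables:
c | u | φ | ψ
-------------
F | F | T | T
T | F | F | F
F | T | T | T
T | T | T | T
The columns φ and ψ agree on every row.

Yes, they are logically equivalent.


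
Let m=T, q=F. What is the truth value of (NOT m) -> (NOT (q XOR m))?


Substitute m=T, q=F:
NOT m = F
q XOR m = F XOR T = T
NOT (q XOR m) = F
(NOT m) -> (NOT (q XOR m)) = F -> F = T

T


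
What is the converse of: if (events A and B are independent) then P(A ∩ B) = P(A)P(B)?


The converse of (P → Q) is (Q → P). It is not in general equivalent to the original.
Here P = '(events A and B are independent)' and Q = 'P(A ∩ B) = P(A)P(B)'.

If P(A ∩ B) = P(A)P(B), then (events A and B are independent).


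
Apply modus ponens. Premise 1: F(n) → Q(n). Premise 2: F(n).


Modus ponens: from (P → Q) and P, infer Q.
P = 'F(n)' is asserted, and P → Q holds, so Q follows.

Q(n).


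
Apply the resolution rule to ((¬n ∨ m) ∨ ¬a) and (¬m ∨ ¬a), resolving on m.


The clauses contain complementary literals m and ¬m.
Resolution eliminates this pair and disjoins the remaining literals (merging duplicates).

(¬a ∨ ¬n)


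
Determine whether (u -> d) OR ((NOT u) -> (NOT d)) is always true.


Build the truth table over {d, u}:
d | u | φ
---------
F | F | T
T | F | T
F | T | T
T | T | T
Every row evaluates to true.

Yes, it is a tautology.


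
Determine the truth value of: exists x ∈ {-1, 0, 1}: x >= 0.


Evaluate the predicate on each element: -1:False, 0:True, 1:True.
Witness x = 0 satisfies the predicate.

True


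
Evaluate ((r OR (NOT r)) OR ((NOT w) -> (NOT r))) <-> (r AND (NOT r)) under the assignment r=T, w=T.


Substitute r=T, w=T:
NOT r = F
r OR (NOT r) = T OR F = T
NOT w = F
NOT r = F
(NOT w) -> (NOT r) = F -> F = T
(r OR (NOT r)) OR ((NOT w) -> (NOT r)) = T OR T = T
NOT r = F
r AND (NOT r) = T AND F = F
((r OR (NOT r)) OR ((NOT w) -> (NOT r))) <-> (r AND (NOT r)) = T <-> F = F

F


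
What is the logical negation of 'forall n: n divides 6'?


¬(forall x: φ) = exists x: ¬φ, and ¬(exists x: φ) = forall x: ¬φ.
Apply to the universal statement.

exists n: ~(n divides 6)


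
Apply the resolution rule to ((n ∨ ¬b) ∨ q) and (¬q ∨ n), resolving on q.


The clauses contain complementary literals q and ¬q.
Resolution eliminates this pair and disjoins the remaining literals (merging duplicates).

(n ∨ ¬b)


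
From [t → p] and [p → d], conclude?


Hypothetical syllogism: from (P → Q) and (Q → R), infer (P → R).
Chain the two implications through the shared middle term 'p'.

t → d


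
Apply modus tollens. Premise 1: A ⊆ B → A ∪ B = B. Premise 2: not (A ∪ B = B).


Modus tollens: from (P → Q) and ¬Q, infer ¬P.
Q = 'A ∪ B = B' is denied; since P → Q, P must also fail.

Not (A ⊆ B).


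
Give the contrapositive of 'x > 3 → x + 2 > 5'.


The contrapositive of (P → Q) is (¬Q → ¬P); it is logically equivalent to the original.
Here P = 'x > 3' and Q = 'x + 2 > 5'.

If not (x + 2 > 5), then not (x > 3).


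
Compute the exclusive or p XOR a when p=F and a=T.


Exclusive or is true when exactly one operand is true.
Substitute: p=F, a=T.
F XOR T evaluates to T.

T


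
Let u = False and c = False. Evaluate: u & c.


Conjunction is true only when both operands are true.
Substitute: u=False, c=False.
False & False evaluates to False.

False


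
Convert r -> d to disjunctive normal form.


Step 1: Rewrite r → d as ¬r ∨ d.

(NOT r) OR d


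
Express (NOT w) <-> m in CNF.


Step 1: Rewrite (¬w) ↔ m as ((¬w) → m) ∧ (m → (¬w)).
Step 2: Rewrite each implication as a disjunction.
Step 3: Eliminate any double negations (¬¬X = X).

(w OR m) AND ((NOT m) OR (NOT w))


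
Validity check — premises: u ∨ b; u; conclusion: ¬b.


This is affirming a disjunct (fallacy). There exist truth assignments where the premises are all true but the conclusion is false.

Invalid.


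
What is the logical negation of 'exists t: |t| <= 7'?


¬(forall x: φ) = exists x: ¬φ, and ¬(exists x: φ) = forall x: ¬φ.
Apply to the existential statement.

forall t: ~(|t| <= 7)


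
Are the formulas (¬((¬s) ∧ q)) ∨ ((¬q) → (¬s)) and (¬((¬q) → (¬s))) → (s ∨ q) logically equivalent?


Compare truth tables:
q | s | φ | ψ
-------------
F | F | T | T
T | F | T | T
F | T | T | T
T | T | T | T
The columns φ and ψ agree on every row.

Yes, they are logically equivalent.


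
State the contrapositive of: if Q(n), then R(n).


The contrapositive of (P → Q) is (¬Q → ¬P); it is logically equivalent to the original.
Here P = 'Q(n)' and Q = 'R(n)'.

If not (R(n)), then not (Q(n)).


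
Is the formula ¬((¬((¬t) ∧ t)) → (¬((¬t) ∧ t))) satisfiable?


Check all 2 assignments over {t}:
t | φ
-----
F | F
T | F
No assignment makes the formula true.

Unsatisfiable.


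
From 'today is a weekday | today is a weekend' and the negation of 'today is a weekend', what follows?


Disjunctive syllogism: from (P ∨ Q) and ¬P, infer Q.
One disjunct, 'today is a weekend', is ruled out; the other must hold.

today is a weekday


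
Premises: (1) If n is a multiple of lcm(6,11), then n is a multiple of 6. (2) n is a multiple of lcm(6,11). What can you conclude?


Modus ponens: from (P → Q) and P, infer Q.
P = 'n is a multiple of lcm(6,11)' is asserted, and P → Q holds, so Q follows.

n is a multiple of 6.


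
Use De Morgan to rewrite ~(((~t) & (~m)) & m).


De Morgan: the negation of a conjunction is the disjunction of the negations.
Distribute ~ across &, flipping it to |, and negate each literal.

(t | m) | (~m)


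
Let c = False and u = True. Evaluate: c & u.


Conjunction is true only when both operands are true.
Substitute: c=False, u=True.
False & True evaluates to False.

False


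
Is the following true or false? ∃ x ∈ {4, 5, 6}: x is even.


Evaluate the predicate on each element: 4:T, 5:F, 6:T.
Witness x = 4 satisfies the predicate.

T


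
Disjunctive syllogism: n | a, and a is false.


Disjunctive syllogism: from (P ∨ Q) and ¬P, infer Q.
One disjunct, 'a', is ruled out; the other must hold.

n


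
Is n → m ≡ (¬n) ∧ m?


Compare truth tables:
m | n | φ | ψ
-------------
F | F | T | F
T | F | T | T
F | T | F | F
T | T | T | F
They differ at row 1 (m=F, n=F): φ=T but ψ=F.

No, they are not logically equivalent.


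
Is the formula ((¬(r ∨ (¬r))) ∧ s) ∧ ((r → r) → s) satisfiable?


Check all 4 assignments over {r, s}:
r | s | φ
---------
F | F | F
T | F | F
F | T | F
T | T | F
No assignment makes the formula true.

Unsatisfiable.


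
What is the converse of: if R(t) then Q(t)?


The converse of (P → Q) is (Q → P). It is not in general equivalent to the original.
Here P = 'R(t)' and Q = 'Q(t)'.

If Q(t), then R(t).


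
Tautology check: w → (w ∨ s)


Build the truth table over {s, w}:
s | w | φ
---------
F | F | T
T | F | T
F | T | T
T | T | T
Every row evaluates to true.

Yes, it is a tautology.


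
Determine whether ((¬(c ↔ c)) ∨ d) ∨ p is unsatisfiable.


Truth table over {c, d, p}:
c | d | p | φ
-------------
F | F | F | F
T | F | F | F
F | T | F | T
T | T | F | T
F | F | T | T
T | F | T | T
F | T | T | T
T | T | T | T
Satisfying assignment at row 3: c=F, d=T, p=F gives T.

No, it is not a contradiction.


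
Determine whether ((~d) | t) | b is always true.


Build the truth table over {b, d, t}:
b | d | t | φ
-------------
False | False | False | True
True | False | False | True
False | True | False | False
True | True | False | True
False | False | True | True
True | False | True | True
False | True | True | True
True | True | True | True
Counterexample at row 3: with b=False, d=True, t=False, the formula is False.

No, it is not a tautology.


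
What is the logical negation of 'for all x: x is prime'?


¬(for all x: φ) = there exists x: ¬φ, and ¬(there exists x: φ) = for all x: ¬φ.
Apply to the universal statement.

there exists x: NOT(x is prime)


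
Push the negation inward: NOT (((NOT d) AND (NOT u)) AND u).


De Morgan: the negation of a conjunction is the disjunction of the negations.
Distribute NOT across AND, flipping it to OR, and negate each literal.

(d OR u) OR (NOT u)


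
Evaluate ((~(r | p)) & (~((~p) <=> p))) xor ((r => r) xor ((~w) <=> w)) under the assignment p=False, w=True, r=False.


Substitute p=False, w=True, r=False:
… (earlier sub-steps elided)
~(r | p) = True
~p = True
(~p) <=> p = True <=> False = False
~((~p) <=> p) = True
(~(r | p)) & (~((~p) <=> p)) = True & True = True
r => r = False => False = True
~w = False
(~w) <=> w = False <=> True = False
(r => r) xor ((~w) <=> w) = True xor False = True
((~(r | p)) & (~((~p) <=> p))) xor ((r => r) xor ((~w) <=> w)) = True xor True = False

False


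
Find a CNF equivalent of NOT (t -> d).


Step 1: Rewrite t → d as ¬t ∨ d.
Step 2: Negate: ¬(¬t ∨ d) = t ∧ ¬d (De Morgan + double negation).

t AND (NOT d)


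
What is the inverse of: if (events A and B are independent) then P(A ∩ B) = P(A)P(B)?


The inverse of (P → Q) is (¬P → ¬Q). It is equivalent to the converse, not to the original.
Here P = '(events A and B are independent)' and Q = 'P(A ∩ B) = P(A)P(B)'.

If not ((events A and B are independent)), then not (P(A ∩ B) = P(A)P(B)).


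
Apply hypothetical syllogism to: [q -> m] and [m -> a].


Hypothetical syllogism: from (P → Q) and (Q → R), infer (P → R).
Chain the two implications through the shared middle term 'm'.

q -> a


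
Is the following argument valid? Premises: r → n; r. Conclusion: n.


This matches the form of modus ponens: the conclusion follows in every model of the premises.

Valid.


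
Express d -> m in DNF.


Step 1: Rewrite d → m as ¬d ∨ m.

(NOT d) OR m


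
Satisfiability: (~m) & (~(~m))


Check all 2 assignments over {m}:
m | φ
-----
False | False
True | False
No assignment makes the formula true.

Unsatisfiable.


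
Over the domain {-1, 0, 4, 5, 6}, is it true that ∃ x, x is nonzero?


Evaluate the predicate on each element: -1:T, 0:F, 4:T, 5:T, 6:T.
Witness x = -1 satisfies the predicate.

T


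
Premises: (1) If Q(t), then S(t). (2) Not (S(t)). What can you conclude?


Modus tollens: from (P → Q) and ¬Q, infer ¬P.
Q = 'S(t)' is denied; since P → Q, P must also fail.

Not (Q(t)).


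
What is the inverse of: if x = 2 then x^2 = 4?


The inverse of (P → Q) is (¬P → ¬Q). It is equivalent to the converse, not to the original.
Here P = 'x = 2' and Q = 'x^2 = 4'.

If not (x = 2), then not (x^2 = 4).


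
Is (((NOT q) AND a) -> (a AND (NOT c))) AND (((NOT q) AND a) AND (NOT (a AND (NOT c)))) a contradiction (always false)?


Truth table over {a, c, q}:
a | c | q | φ
-------------
F | F | F | F
T | F | F | F
F | T | F | F
T | T | F | F
F | F | T | F
T | F | T | F
F | T | T | F
T | T | T | F
Every row is false.

Yes, it is a contradiction.


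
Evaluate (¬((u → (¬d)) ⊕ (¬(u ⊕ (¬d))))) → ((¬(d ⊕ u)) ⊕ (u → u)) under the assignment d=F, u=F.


Substitute d=F, u=F:
… (earlier sub-steps elided)
¬d = T
u ⊕ (¬d) = F ⊕ T = T
¬(u ⊕ (¬d)) = F
(u → (¬d)) ⊕ (¬(u ⊕ (¬d))) = T ⊕ F = T
¬((u → (¬d)) ⊕ (¬(u ⊕ (¬d)))) = F
d ⊕ u = F ⊕ F = F
¬(d ⊕ u) = T
u → u = F → F = T
(¬(d ⊕ u)) ⊕ (u → u) = T ⊕ T = F
(¬((u → (¬d)) ⊕ (¬(u ⊕ (¬d))))) → ((¬(d ⊕ u)) ⊕ (u → u)) = F → F = T

T


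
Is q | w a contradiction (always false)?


Truth table over {q, w}:
q | w | φ
---------
False | False | False
True | False | True
False | True | True
True | True | True
Satisfying assignment at row 2: q=True, w=False gives True.

No, it is not a contradiction.


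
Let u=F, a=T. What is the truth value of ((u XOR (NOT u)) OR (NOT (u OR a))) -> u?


Substitute u=F, a=T:
NOT u = T
u XOR (NOT u) = F XOR T = T
u OR a = F OR T = T
NOT (u OR a) = F
(u XOR (NOT u)) OR (NOT (u OR a)) = T OR F = T
((u XOR (NOT u)) OR (NOT (u OR a))) -> u = T -> F = F

F


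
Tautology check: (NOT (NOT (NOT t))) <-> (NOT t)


Build the truth table over {t}:
t | φ
-----
F | T
T | T
Every row evaluates to true.

Yes, it is a tautology.


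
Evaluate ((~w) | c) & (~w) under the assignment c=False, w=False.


Substitute c=False, w=False:
~w = True
(~w) | c = True | False = True
~w = True
((~w) | c) & (~w) = True & True = True

True


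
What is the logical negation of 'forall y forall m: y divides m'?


Negation flips each quantifier (∀↔∃) and negates the inner predicate.
¬(forall y forall m: φ) = exists y exists m: ¬φ.

exists y exists m: ~(y divides m)


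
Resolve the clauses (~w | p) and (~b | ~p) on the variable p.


The clauses contain complementary literals p and ~p.
Resolution eliminates this pair and disjoins the remaining literals (merging duplicates).

(~w | ~b)


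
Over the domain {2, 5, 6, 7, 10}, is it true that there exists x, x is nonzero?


Evaluate the predicate on each element: 2:T, 5:T, 6:T, 7:T, 10:T.
Witness x = 2 satisfies the predicate.

T


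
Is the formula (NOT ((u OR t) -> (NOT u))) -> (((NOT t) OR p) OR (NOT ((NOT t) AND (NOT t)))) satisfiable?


Search for a satisfying assignment over {p, t, u}.
Try p=F, t=F, u=F: the formula evaluates to T.
A satisfying assignment exists.

Satisfiable.


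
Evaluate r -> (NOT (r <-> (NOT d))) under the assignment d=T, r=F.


Substitute d=T, r=F:
NOT d = F
r <-> (NOT d) = F <-> F = T
NOT (r <-> (NOT d)) = F
r -> (NOT (r <-> (NOT d))) = F -> F = T

T


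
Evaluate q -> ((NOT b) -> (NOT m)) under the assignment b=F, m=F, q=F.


Substitute b=F, m=F, q=F:
NOT b = T
NOT m = T
(NOT b) -> (NOT m) = T -> T = T
q -> ((NOT b) -> (NOT m)) = F -> T = T

T


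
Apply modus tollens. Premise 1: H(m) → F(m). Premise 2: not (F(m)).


Modus tollens: from (P → Q) and ¬Q, infer ¬P.
Q = 'F(m)' is denied; since P → Q, P must also fail.

Not (H(m)).


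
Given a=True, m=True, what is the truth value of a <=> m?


Biconditional is true when both operands have the same truth value.
Substitute: a=True, m=True.
True <=> True evaluates to True.

True


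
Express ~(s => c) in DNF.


Step 1: Rewrite implication then negate: ¬(¬s ∨ c) = s ∧ ¬c.

s & (~c)


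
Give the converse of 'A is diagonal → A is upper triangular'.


The converse of (P → Q) is (Q → P). It is not in general equivalent to the original.
Here P = 'A is diagonal' and Q = 'A is upper triangular'.

If A is upper triangular, then A is diagonal.


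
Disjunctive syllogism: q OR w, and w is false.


Disjunctive syllogism: from (P ∨ Q) and ¬P, infer Q.
One disjunct, 'w', is ruled out; the other must hold.

q


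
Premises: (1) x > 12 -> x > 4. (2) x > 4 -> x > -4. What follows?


Hypothetical syllogism: from (P → Q) and (Q → R), infer (P → R).
Chain the two implications through the shared middle term 'x > 4'.

x > 12 -> x > -4


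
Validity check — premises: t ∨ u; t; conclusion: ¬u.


This is affirming a disjunct (fallacy). There exist truth assignments where the premises are all true but the conclusion is false.

Invalid.


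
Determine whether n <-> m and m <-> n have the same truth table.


Compare truth tables:
m | n | φ | ψ
-------------
F | F | T | T
T | F | F | F
F | T | F | F
T | T | T | T
The columns φ and ψ agree on every row.

Yes, they are logically equivalent.


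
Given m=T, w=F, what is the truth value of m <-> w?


Biconditional is true when both operands have the same truth value.
Substitute: m=T, w=F.
T <-> F evaluates to F.

F


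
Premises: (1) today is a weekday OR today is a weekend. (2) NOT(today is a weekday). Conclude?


Disjunctive syllogism: from (P ∨ Q) and ¬P, infer Q.
One disjunct, 'today is a weekday', is ruled out; the other must hold.

today is a weekend


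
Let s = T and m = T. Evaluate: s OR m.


Disjunction is false only when both operands are false.
Substitute: s=T, m=T.
T OR T evaluates to T.

T


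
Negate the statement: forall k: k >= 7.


¬(forall x: φ) = exists x: ¬φ, and ¬(exists x: φ) = forall x: ¬φ.
Apply to the universal statement.

exists k: ~(k >= 7)


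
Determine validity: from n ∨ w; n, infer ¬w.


This is affirming a disjunct (fallacy). There exist truth assignments where the premises are all true but the conclusion is false.

Invalid.


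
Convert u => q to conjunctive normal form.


Step 1: Rewrite u → q as ¬u ∨ q.

(~u) | q


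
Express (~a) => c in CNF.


Step 1: Rewrite (¬a) → c as ¬(¬a) ∨ c.
Step 2: Eliminate any double negations (¬¬X = X).

a | c


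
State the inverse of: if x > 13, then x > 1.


The inverse of (P → Q) is (¬P → ¬Q). It is equivalent to the converse, not to the original.
Here P = 'x > 13' and Q = 'x > 1'.

If not (x > 13), then not (x > 1).


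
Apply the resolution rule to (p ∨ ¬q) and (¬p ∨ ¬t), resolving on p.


The clauses contain complementary literals p and ¬p.
Resolution eliminates this pair and disjoins the remaining literals (merging duplicates).

(¬q ∨ ¬t)


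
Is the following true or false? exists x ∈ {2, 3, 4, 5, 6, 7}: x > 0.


Evaluate the predicate on each element: 2:True, 3:True, 4:True, 5:True, 6:True, 7:True.
Witness x = 2 satisfies the predicate.

True


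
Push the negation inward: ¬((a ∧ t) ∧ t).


De Morgan: the negation of a conjunction is the disjunction of the negations.
Distribute ¬ across ∧, flipping it to ∨, and negate each literal.

((¬a) ∨ (¬t)) ∨ (¬t)


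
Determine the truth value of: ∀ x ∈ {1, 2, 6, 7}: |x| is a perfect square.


Evaluate the predicate on each element: 1:T, 2:F, 6:F, 7:F.
Counterexample x = 2 fails the predicate.

F


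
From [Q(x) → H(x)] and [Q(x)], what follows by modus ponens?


Modus ponens: from (P → Q) and P, infer Q.
P = 'Q(x)' is asserted, and P → Q holds, so Q follows.

H(x).


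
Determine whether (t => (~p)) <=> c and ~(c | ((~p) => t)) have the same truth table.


Compare truth tables:
c | p | t | φ | ψ
-----------------
False | False | False | False | True
True | False | False | True | False
False | True | False | False | False
True | True | False | True | False
False | False | True | False | False
True | False | True | True | False
False | True | True | True | False
True | True | True | False | False
They differ at row 1 (c=False, p=False, t=False): φ=False but ψ=True.

No, they are not logically equivalent.


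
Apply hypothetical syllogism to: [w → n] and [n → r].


Hypothetical syllogism: from (P → Q) and (Q → R), infer (P → R).
Chain the two implications through the shared middle term 'n'.

w → r


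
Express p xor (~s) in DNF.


Step 1: p ⊕ (¬s) is true exactly when they disagree: (p ∧ ¬(¬s)) ∨ (¬p ∧ (¬s)).
Step 2: Eliminate any double negations (¬¬X = X).

(p & s) | ((~p) & (~s))


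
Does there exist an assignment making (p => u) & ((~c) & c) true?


Check all 8 assignments over {c, p, u}:
c | p | u | φ
-------------
False | False | False | False
True | False | False | False
False | True | False | False
True | True | False | False
False | False | True | False
True | False | True | False
False | True | True | False
True | True | True | False
No assignment makes the formula true.

Unsatisfiable.


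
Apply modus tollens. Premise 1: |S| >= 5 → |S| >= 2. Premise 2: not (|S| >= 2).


Modus tollens: from (P → Q) and ¬Q, infer ¬P.
Q = '|S| >= 2' is denied; since P → Q, P must also fail.

Not (|S| >= 5).


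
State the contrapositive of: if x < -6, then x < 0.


The contrapositive of (P → Q) is (¬Q → ¬P); it is logically equivalent to the original.
Here P = 'x < -6' and Q = 'x < 0'.

If not (x < 0), then not (x < -6).


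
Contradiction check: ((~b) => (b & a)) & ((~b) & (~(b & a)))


Truth table over {a, b}:
a | b | φ
---------
False | False | False
True | False | False
False | True | False
True | True | False
Every row is false.

Yes, it is a contradiction.


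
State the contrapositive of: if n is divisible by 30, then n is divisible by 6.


The contrapositive of (P → Q) is (¬Q → ¬P); it is logically equivalent to the original.
Here P = 'n is divisible by 30' and Q = 'n is divisible by 6'.

If not (n is divisible by 6), then not (n is divisible by 30).


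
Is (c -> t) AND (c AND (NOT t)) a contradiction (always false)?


Truth table over {c, t}:
c | t | φ
---------
F | F | F
T | F | F
F | T | F
T | T | F
Every row is false.

Yes, it is a contradiction.


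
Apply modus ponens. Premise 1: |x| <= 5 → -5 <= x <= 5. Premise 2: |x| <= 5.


Modus ponens: from (P → Q) and P, infer Q.
P = '|x| <= 5' is asserted, and P → Q holds, so Q follows.

-5 <= x <= 5.


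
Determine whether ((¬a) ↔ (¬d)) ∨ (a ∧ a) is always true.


Build the truth table over {a, d}:
a | d | φ
---------
F | F | T
T | F | T
F | T | F
T | T | T
Counterexample at row 3: with a=F, d=T, the formula is F.

No, it is not a tautology.


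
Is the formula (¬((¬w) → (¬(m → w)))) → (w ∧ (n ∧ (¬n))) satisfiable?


Search for a satisfying assignment over {m, n, w}.
Try m=T, n=F, w=F: the formula evaluates to T.
A satisfying assignment exists.

Satisfiable.


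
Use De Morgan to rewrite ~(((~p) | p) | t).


De Morgan: the negation of a disjunction is the conjunction of the negations.
Distribute ~ across |, flipping it to &, and negate each literal.

(p & (~p)) & (~t)


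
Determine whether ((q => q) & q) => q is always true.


Build the truth table over {q}:
q | φ
-----
False | True
True | True
Every row evaluates to true.

Yes, it is a tautology.


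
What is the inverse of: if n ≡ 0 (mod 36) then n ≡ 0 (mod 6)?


The inverse of (P → Q) is (¬P → ¬Q). It is equivalent to the converse, not to the original.
Here P = 'n ≡ 0 (mod 36)' and Q = 'n ≡ 0 (mod 6)'.

If not (n ≡ 0 (mod 36)), then not (n ≡ 0 (mod 6)).


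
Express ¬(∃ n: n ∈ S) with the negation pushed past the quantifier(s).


¬(∀ x: φ) = ∃ x: ¬φ, and ¬(∃ x: φ) = ∀ x: ¬φ.
Apply to the existential statement.

∀ n: ¬(n ∈ S)


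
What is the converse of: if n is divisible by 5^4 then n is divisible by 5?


The converse of (P → Q) is (Q → P). It is not in general equivalent to the original.
Here P = 'n is divisible by 5^4' and Q = 'n is divisible by 5'.

If n is divisible by 5, then n is divisible by 5^4.


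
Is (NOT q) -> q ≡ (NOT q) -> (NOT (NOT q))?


Compare truth tables:
q | φ | ψ
---------
F | F | F
T | T | T
The columns φ and ψ agree on every row.

Yes, they are logically equivalent.


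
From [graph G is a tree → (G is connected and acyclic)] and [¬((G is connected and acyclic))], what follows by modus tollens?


Modus tollens: from (P → Q) and ¬Q, infer ¬P.
Q = '(G is connected and acyclic)' is denied; since P → Q, P must also fail.

Not (graph G is a tree).


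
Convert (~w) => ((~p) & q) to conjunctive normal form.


Step 1: Rewrite (¬w) → ((¬p) ∧ q) as ¬(¬w) ∨ ((¬p) ∧ q).
Step 2: Distribute ∨ over ∧.
Step 3: Eliminate any double negations (¬¬X = X).

(w | (~p)) & (w | q)


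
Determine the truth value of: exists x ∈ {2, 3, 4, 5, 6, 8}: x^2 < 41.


Evaluate the predicate on each element: 2:True, 3:True, 4:True, 5:True, 6:True, 8:False.
Witness x = 2 satisfies the predicate.

True


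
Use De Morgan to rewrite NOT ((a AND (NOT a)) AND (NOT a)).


De Morgan: the negation of a conjunction is the disjunction of the negations.
Distribute NOT across AND, flipping it to OR, and negate each literal.

((NOT a) OR a) OR a


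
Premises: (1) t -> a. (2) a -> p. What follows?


Hypothetical syllogism: from (P → Q) and (Q → R), infer (P → R).
Chain the two implications through the shared middle term 'a'.

t -> p


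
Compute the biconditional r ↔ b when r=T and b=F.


Biconditional is true when both operands have the same truth value.
Substitute: r=T, b=F.
T ↔ F evaluates to F.

F


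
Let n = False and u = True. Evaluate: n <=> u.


Biconditional is true when both operands have the same truth value.
Substitute: n=False, u=True.
False <=> True evaluates to False.

False


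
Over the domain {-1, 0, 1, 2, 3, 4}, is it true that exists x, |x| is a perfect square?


Evaluate the predicate on each element: -1:True, 0:True, 1:True, 2:False, 3:False, 4:True.
Witness x = -1 satisfies the predicate.

True


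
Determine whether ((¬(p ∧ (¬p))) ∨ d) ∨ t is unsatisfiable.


Truth table over {d, p, t}:
d | p | t | φ
-------------
F | F | F | T
T | F | F | T
F | T | F | T
T | T | F | T
F | F | T | T
T | F | T | T
F | T | T | T
T | T | T | T
Satisfying assignment at row 1: d=F, p=F, t=F gives T.

No, it is not a contradiction.


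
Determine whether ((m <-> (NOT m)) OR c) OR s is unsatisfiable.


Truth table over {c, m, s}:
c | m | s | φ
-------------
F | F | F | F
T | F | F | T
F | T | F | F
T | T | F | T
F | F | T | T
T | F | T | T
F | T | T | T
T | T | T | T
Satisfying assignment at row 2: c=T, m=F, s=F gives T.

No, it is not a contradiction.


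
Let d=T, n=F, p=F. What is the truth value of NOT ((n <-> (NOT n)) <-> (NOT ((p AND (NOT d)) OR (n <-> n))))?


Substitute d=T, n=F, p=F:
NOT n = T
n <-> (NOT n) = F <-> T = F
NOT d = F
p AND (NOT d) = F AND F = F
n <-> n = F <-> F = T
(p AND (NOT d)) OR (n <-> n) = F OR T = T
NOT ((p AND (NOT d)) OR (n <-> n)) = F
(n <-> (NOT n)) <-> (NOT ((p AND (NOT d)) OR (n <-> n))) = F <-> F = T
NOT ((n <-> (NOT n)) <-> (NOT ((p AND (NOT d)) OR (n <-> n)))) = F

F


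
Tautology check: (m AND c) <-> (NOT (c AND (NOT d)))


Build the truth table over {c, d, m}:
c | d | m | φ
-------------
F | F | F | F
T | F | F | T
F | T | F | F
T | T | F | F
F | F | T | F
T | F | T | F
F | T | T | F
T | T | T | T
Counterexample at row 1: with c=F, d=F, m=F, the formula is F.

No, it is not a tautology.


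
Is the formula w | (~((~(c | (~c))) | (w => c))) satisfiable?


Search for a satisfying assignment over {c, w}.
Try c=False, w=True: the formula evaluates to True.
A satisfying assignment exists.

Satisfiable.


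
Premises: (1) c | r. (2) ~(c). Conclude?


Disjunctive syllogism: from (P ∨ Q) and ¬P, infer Q.
One disjunct, 'c', is ruled out; the other must hold.

r


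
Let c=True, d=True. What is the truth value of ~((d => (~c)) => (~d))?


Substitute c=True, d=True:
~c = False
d => (~c) = True => False = False
~d = False
(d => (~c)) => (~d) = False => False = True
~((d => (~c)) => (~d)) = False

False


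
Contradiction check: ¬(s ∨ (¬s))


Truth table over {s}:
s | φ
-----
F | F
T | F
Every row is false.

Yes, it is a contradiction.


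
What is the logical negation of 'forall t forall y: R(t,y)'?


Negation flips each quantifier (∀↔∃) and negates the inner predicate.
¬(forall t forall y: φ) = exists t exists y: ¬φ.

exists t exists y: ~(R(t,y))


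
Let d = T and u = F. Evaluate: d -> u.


Implication is false only when antecedent is true and consequent is false.
Substitute: d=T, u=F.
T -> F evaluates to F.

F


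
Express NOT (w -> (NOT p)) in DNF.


Step 1: Rewrite implication then negate: ¬(¬w ∨ (¬p)) = w ∧ ¬(¬p).
Step 2: Eliminate any double negations (¬¬X = X).

w AND p


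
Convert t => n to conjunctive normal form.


Step 1: Rewrite t → n as ¬t ∨ n.

(~t) | n


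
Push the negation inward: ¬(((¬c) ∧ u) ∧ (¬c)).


De Morgan: the negation of a conjunction is the disjunction of the negations.
Distribute ¬ across ∧, flipping it to ∨, and negate each literal.

(c ∨ (¬u)) ∨ c


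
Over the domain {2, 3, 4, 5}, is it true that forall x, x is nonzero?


Evaluate the predicate on each element: 2:True, 3:True, 4:True, 5:True.
Every element satisfies the predicate.

True


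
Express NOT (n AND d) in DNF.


Step 1: Apply De Morgan: ¬(n ∧ d) = ¬n ∨ ¬d.

(NOT n) OR (NOT d)


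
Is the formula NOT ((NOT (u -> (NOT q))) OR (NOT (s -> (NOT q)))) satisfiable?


Search for a satisfying assignment over {q, s, u}.
Try q=F, s=F, u=F: the formula evaluates to T.
A satisfying assignment exists.

Satisfiable.


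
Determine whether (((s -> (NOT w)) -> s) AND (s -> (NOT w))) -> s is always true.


Build the truth table over {s, w}:
s | w | φ
---------
F | F | T
T | F | T
F | T | T
T | T | T
Every row evaluates to true.

Yes, it is a tautology.


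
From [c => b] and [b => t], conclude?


Hypothetical syllogism: from (P → Q) and (Q → R), infer (P → R).
Chain the two implications through the shared middle term 'b'.

c => t


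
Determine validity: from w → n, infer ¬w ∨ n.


This matches the form of material implication: the conclusion follows in every model of the premises.

Valid.


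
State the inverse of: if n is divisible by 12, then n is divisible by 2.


The inverse of (P → Q) is (¬P → ¬Q). It is equivalent to the converse, not to the original.
Here P = 'n is divisible by 12' and Q = 'n is divisible by 2'.

If not (n is divisible by 12), then not (n is divisible by 2).


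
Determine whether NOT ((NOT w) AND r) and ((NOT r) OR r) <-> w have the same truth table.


Compare truth tables:
r | w | φ | ψ
-------------
F | F | T | F
T | F | F | F
F | T | T | T
T | T | T | T
They differ at row 1 (r=F, w=F): φ=T but ψ=F.

No, they are not logically equivalent.


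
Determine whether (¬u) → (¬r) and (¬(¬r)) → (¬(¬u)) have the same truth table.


Compare truth tables:
r | u | φ | ψ
-------------
F | F | T | T
T | F | F | F
F | T | T | T
T | T | T | T
The columns φ and ψ agree on every row.

Yes, they are logically equivalent.


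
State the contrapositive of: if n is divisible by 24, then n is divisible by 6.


The contrapositive of (P → Q) is (¬Q → ¬P); it is logically equivalent to the original.
Here P = 'n is divisible by 24' and Q = 'n is divisible by 6'.

If not (n is divisible by 6), then not (n is divisible by 24).


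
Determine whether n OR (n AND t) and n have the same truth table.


Compare truth tables:
n | t | φ | ψ
-------------
F | F | F | F
T | F | T | T
F | T | F | F
T | T | T | T
The columns φ and ψ agree on every row.

Yes, they are logically equivalent.


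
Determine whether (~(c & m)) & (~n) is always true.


Build the truth table over {c, m, n}:
c | m | n | φ
-------------
False | False | False | True
True | False | False | True
False | True | False | True
True | True | False | False
False | False | True | False
True | False | True | False
False | True | True | False
True | True | True | False
Counterexample at row 4: with c=True, m=True, n=False, the formula is False.

No, it is not a tautology.


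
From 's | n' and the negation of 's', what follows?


Disjunctive syllogism: from (P ∨ Q) and ¬P, infer Q.
One disjunct, 's', is ruled out; the other must hold.

n


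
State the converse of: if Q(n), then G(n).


The converse of (P → Q) is (Q → P). It is not in general equivalent to the original.
Here P = 'Q(n)' and Q = 'G(n)'.

If G(n), then Q(n).


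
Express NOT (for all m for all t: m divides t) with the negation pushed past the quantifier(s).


Negation flips each quantifier (∀↔∃) and negates the inner predicate.
¬(for all m for all t: φ) = there exists m there exists t: ¬φ.

there exists m there exists t: NOT(m divides t)


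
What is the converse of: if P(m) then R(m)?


The converse of (P → Q) is (Q → P). It is not in general equivalent to the original.
Here P = 'P(m)' and Q = 'R(m)'.

If R(m), then P(m).


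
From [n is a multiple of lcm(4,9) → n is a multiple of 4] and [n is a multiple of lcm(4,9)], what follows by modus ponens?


Modus ponens: from (P → Q) and P, infer Q.
P = 'n is a multiple of lcm(4,9)' is asserted, and P → Q holds, so Q follows.

n is a multiple of 4.


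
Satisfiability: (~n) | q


Search for a satisfying assignment over {n, q}.
Try n=False, q=False: the formula evaluates to True.
A satisfying assignment exists.

Satisfiable.


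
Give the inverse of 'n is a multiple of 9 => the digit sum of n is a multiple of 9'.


The inverse of (P → Q) is (¬P → ¬Q). It is equivalent to the converse, not to the original.
Here P = 'n is a multiple of 9' and Q = 'the digit sum of n is a multiple of 9'.

If not (n is a multiple of 9), then not (the digit sum of n is a multiple of 9).


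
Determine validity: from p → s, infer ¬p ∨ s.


This matches the form of material implication: the conclusion follows in every model of the premises.

Valid.


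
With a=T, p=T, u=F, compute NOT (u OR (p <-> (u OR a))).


Substitute a=T, p=T, u=F:
u OR a = F OR T = T
p <-> (u OR a) = T <-> T = T
u OR (p <-> (u OR a)) = F OR T = T
NOT (u OR (p <-> (u OR a))) = F

F


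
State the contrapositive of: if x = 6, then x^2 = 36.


The contrapositive of (P → Q) is (¬Q → ¬P); it is logically equivalent to the original.
Here P = 'x = 6' and Q = 'x^2 = 36'.

If not (x^2 = 36), then not (x = 6).


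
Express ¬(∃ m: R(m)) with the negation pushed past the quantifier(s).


¬(∀ x: φ) = ∃ x: ¬φ, and ¬(∃ x: φ) = ∀ x: ¬φ.
Apply to the existential statement.

∀ m: ¬(R(m))


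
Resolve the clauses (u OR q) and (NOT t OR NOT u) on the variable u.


The clauses contain complementary literals u and NOTu.
Resolution eliminates this pair and disjoins the remaining literals (merging duplicates).

(q OR NOT t)


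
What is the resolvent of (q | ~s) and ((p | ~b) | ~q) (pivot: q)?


The clauses contain complementary literals q and ~q.
Resolution eliminates this pair and disjoins the remaining literals (merging duplicates).

((~s | ~b) | p)


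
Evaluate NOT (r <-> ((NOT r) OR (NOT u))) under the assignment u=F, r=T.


Substitute u=F, r=T:
NOT r = F
NOT u = T
(NOT r) OR (NOT u) = F OR T = T
r <-> ((NOT r) OR (NOT u)) = T <-> T = T
NOT (r <-> ((NOT r) OR (NOT u))) = F

F


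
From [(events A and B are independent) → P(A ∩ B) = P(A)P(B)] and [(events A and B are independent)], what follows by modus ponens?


Modus ponens: from (P → Q) and P, infer Q.
P = '(events A and B are independent)' is asserted, and P → Q holds, so Q follows.

P(A ∩ B) = P(A)P(B).


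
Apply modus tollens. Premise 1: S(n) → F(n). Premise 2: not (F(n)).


Modus tollens: from (P → Q) and ¬Q, infer ¬P.
Q = 'F(n)' is denied; since P → Q, P must also fail.

Not (S(n)).


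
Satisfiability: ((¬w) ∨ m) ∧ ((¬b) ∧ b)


Check all 8 assignments over {b, m, w}:
b | m | w | φ
-------------
F | F | F | F
T | F | F | F
F | T | F | F
T | T | F | F
F | F | T | F
T | F | T | F
F | T | T | F
T | T | T | F
No assignment makes the formula true.

Unsatisfiable.


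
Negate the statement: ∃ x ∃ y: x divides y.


Negation flips each quantifier (∀↔∃) and negates the inner predicate.
¬(∃ x ∃ y: φ) = ∀ x ∀ y: ¬φ.

∀ x ∀ y: ¬(x divides y)


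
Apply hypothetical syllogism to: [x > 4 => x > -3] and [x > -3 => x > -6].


Hypothetical syllogism: from (P → Q) and (Q → R), infer (P → R).
Chain the two implications through the shared middle term 'x > -3'.

x > 4 => x > -6


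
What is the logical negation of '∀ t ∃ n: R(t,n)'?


Negation flips each quantifier (∀↔∃) and negates the inner predicate.
¬(∀ t ∃ n: φ) = ∃ t ∀ n: ¬φ.

∃ t ∀ n: ¬(R(t,n))


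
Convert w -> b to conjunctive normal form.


Step 1: Rewrite w → b as ¬w ∨ b.

(NOT w) OR b


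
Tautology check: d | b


Build the truth table over {b, d}:
b | d | φ
---------
False | False | False
True | False | True
False | True | True
True | True | True
Counterexample at row 1: with b=False, d=False, the formula is False.

No, it is not a tautology.


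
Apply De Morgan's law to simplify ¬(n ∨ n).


De Morgan: the negation of a disjunction is the conjunction of the negations.
Distribute ¬ across ∨, flipping it to ∧, and negate each literal.

(¬n) ∧ (¬n)


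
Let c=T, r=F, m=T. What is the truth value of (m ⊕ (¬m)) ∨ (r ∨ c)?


Substitute c=T, r=F, m=T:
¬m = F
m ⊕ (¬m) = T ⊕ F = T
r ∨ c = F ∨ T = T
(m ⊕ (¬m)) ∨ (r ∨ c) = T ∨ T = T

T


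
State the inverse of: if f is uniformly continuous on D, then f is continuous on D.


The inverse of (P → Q) is (¬P → ¬Q). It is equivalent to the converse, not to the original.
Here P = 'f is uniformly continuous on D' and Q = 'f is continuous on D'.

If not (f is uniformly continuous on D), then not (f is continuous on D).


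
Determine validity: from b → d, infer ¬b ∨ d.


This matches the form of material implication: the conclusion follows in every model of the premises.

Valid.


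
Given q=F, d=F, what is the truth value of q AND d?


Conjunction is true only when both operands are true.
Substitute: q=F, d=F.
F AND F evaluates to F.

F


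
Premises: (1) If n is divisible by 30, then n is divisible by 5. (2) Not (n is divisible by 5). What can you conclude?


Modus tollens: from (P → Q) and ¬Q, infer ¬P.
Q = 'n is divisible by 5' is denied; since P → Q, P must also fail.

Not (n is divisible by 30).


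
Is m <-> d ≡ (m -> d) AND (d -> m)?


Compare truth tables:
d | m | φ | ψ
-------------
F | F | T | T
T | F | F | F
F | T | F | F
T | T | T | T
The columns φ and ψ agree on every row.

Yes, they are logically equivalent.


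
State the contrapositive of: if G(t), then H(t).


The contrapositive of (P → Q) is (¬Q → ¬P); it is logically equivalent to the original.
Here P = 'G(t)' and Q = 'H(t)'.

If not (H(t)), then not (G(t)).


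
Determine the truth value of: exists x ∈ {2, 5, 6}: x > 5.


Evaluate the predicate on each element: 2:False, 5:False, 6:True.
Witness x = 6 satisfies the predicate.

True


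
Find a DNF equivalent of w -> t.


Step 1: Rewrite w → t as ¬w ∨ t.

(NOT w) OR t


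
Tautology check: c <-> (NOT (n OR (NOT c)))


Build the truth table over {c, n}:
c | n | φ
---------
F | F | T
T | F | T
F | T | T
T | T | F
Counterexample at row 4: with c=T, n=T, the formula is F.

No, it is not a tautology.


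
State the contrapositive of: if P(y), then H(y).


The contrapositive of (P → Q) is (¬Q → ¬P); it is logically equivalent to the original.
Here P = 'P(y)' and Q = 'H(y)'.

If not (H(y)), then not (P(y)).


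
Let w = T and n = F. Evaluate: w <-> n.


Biconditional is true when both operands have the same truth value.
Substitute: w=T, n=F.
T <-> F evaluates to F.

F


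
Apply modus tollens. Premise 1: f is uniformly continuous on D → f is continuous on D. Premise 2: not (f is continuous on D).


Modus tollens: from (P → Q) and ¬Q, infer ¬P.
Q = 'f is continuous on D' is denied; since P → Q, P must also fail.

Not (f is uniformly continuous on D).


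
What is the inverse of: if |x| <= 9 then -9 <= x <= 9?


The inverse of (P → Q) is (¬P → ¬Q). It is equivalent to the converse, not to the original.
Here P = '|x| <= 9' and Q = '-9 <= x <= 9'.

If not (|x| <= 9), then not (-9 <= x <= 9).
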